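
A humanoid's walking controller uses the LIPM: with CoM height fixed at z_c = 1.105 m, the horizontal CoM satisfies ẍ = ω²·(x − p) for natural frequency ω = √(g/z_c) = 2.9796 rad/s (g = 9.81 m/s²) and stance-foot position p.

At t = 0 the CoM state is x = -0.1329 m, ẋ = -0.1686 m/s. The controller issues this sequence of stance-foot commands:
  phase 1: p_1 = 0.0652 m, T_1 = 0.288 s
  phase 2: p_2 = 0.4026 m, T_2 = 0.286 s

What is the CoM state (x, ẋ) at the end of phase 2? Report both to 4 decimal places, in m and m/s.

x = -0.7820, ẋ = -3.0246

phase 1: p=0.0652, T=0.288, ωT=0.858125, cosh=1.391345, sinh=0.967389; start (x,ẋ)=(-0.132900, -0.168600) → end (x,ẋ)=(-0.265165, -0.805590)
phase 2: p=0.4026, T=0.286, ωT=0.852166, cosh=1.385605, sinh=0.959114; start (x,ẋ)=(-0.265165, -0.805590) → end (x,ẋ)=(-0.781973, -3.024553)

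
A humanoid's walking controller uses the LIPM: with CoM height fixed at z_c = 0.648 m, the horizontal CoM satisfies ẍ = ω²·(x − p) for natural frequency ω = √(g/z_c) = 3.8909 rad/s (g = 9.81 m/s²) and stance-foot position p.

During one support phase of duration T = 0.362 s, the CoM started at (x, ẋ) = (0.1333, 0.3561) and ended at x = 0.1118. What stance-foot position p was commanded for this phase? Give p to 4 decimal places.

ωT = 3.8909·0.362 = 1.408506; cosh(ωT) = 2.167174, sinh(ωT) = 1.922666
x(T) = p + (x₀−p)·cosh(ωT) + (ẋ₀/ω)·sinh(ωT) ⇒ p·(1 − cosh) = x(T) − x₀·cosh − (ẋ₀/ω)·sinh
numerator   = 0.1118 − (0.1333)·2.167174 − (0.3561/3.8909)·1.922666 = -0.353049
denominator = 1 − 2.167174 = -1.167174
p = -0.353049 / -1.167174 = 0.3025

p = 0.3025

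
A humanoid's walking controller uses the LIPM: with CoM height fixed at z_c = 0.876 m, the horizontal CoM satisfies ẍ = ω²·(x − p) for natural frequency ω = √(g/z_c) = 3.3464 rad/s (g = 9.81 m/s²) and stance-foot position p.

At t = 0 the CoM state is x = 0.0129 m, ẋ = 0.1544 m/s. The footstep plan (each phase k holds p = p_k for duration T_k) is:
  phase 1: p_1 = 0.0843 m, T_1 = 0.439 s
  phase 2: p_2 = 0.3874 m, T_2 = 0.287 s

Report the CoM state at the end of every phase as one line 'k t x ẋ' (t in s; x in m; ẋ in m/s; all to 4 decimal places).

phase 1: p=0.0843, T=0.439, ωT=1.469070, cosh=2.287665, sinh=2.057525; start (x,ẋ)=(0.012900, 0.154400) → end (x,ẋ)=(0.015893, -0.138395)
phase 2: p=0.3874, T=0.287, ωT=0.960417, cosh=1.497759, sinh=1.115026; start (x,ẋ)=(0.015893, -0.138395) → end (x,ẋ)=(-0.215141, -1.593495)

1 0.4390 0.0159 -0.1384
2 0.7260 -0.2151 -1.5935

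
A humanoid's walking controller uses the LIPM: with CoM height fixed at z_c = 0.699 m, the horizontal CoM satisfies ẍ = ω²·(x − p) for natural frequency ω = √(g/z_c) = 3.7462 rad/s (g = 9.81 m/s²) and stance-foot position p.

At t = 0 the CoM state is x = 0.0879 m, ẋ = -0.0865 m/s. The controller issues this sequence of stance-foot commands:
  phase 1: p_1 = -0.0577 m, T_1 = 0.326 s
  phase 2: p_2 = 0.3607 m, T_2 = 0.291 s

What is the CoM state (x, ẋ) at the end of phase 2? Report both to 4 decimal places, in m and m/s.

phase 1: p=-0.0577, T=0.326, ωT=1.221261, cosh=1.843160, sinh=1.548302; start (x,ẋ)=(0.087900, -0.086500) → end (x,ẋ)=(0.174914, 0.685083)
phase 2: p=0.3607, T=0.291, ωT=1.090144, cosh=1.655436, sinh=1.319267; start (x,ẋ)=(0.174914, 0.685083) → end (x,ẋ)=(0.294403, 0.215910)

x = 0.2944, ẋ = 0.2159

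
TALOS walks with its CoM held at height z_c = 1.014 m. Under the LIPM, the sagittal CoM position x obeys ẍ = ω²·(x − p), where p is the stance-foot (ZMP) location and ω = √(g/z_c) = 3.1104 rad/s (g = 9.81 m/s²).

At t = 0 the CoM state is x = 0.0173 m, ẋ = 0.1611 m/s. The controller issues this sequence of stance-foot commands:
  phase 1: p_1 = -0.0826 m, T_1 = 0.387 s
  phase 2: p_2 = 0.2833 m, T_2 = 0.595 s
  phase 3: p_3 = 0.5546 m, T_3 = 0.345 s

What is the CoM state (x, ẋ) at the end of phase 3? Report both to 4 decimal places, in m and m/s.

phase 1: p=-0.0826, T=0.387, ωT=1.203725, cosh=1.816291, sinh=1.516216; start (x,ẋ)=(0.017300, 0.161100) → end (x,ẋ)=(0.177378, 0.763737)
phase 2: p=0.2833, T=0.595, ωT=1.850688, cosh=3.260663, sinh=3.103534; start (x,ẋ)=(0.177378, 0.763737) → end (x,ẋ)=(0.699976, 1.467801)
phase 3: p=0.5546, T=0.345, ωT=1.073088, cosh=1.633174, sinh=1.291223; start (x,ẋ)=(0.699976, 1.467801) → end (x,ẋ)=(1.401353, 2.981035)

x = 1.4014, ẋ = 2.9810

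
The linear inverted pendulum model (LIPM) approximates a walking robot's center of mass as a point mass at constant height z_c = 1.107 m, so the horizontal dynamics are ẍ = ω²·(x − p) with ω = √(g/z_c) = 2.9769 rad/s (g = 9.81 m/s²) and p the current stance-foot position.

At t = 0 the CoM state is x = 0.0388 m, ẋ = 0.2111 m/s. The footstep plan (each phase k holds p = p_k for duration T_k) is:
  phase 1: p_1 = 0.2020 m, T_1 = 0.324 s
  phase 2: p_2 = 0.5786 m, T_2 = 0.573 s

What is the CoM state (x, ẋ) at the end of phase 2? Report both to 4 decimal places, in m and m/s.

x = -1.1669, ẋ = -4.9443

phase 1: p=0.2020, T=0.324, ωT=0.964516, cosh=1.502342, sinh=1.121174; start (x,ẋ)=(0.038800, 0.211100) → end (x,ẋ)=(0.036323, -0.227556)
phase 2: p=0.5786, T=0.573, ωT=1.705764, cosh=2.843611, sinh=2.661978; start (x,ẋ)=(0.036323, -0.227556) → end (x,ẋ)=(-1.166907, -4.944320)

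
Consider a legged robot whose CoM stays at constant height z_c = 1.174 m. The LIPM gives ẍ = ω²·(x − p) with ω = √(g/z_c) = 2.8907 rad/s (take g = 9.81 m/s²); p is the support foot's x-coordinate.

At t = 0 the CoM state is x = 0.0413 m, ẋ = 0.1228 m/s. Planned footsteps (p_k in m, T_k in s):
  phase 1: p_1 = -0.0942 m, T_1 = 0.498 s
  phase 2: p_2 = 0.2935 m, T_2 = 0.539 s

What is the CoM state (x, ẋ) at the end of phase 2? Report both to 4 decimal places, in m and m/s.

x = 1.1175, ẋ = 2.6045

phase 1: p=-0.0942, T=0.498, ωT=1.439569, cosh=2.227953, sinh=1.990923; start (x,ẋ)=(0.041300, 0.122800) → end (x,ẋ)=(0.292264, 1.053417)
phase 2: p=0.2935, T=0.539, ωT=1.558087, cosh=2.480133, sinh=2.269595; start (x,ẋ)=(0.292264, 1.053417) → end (x,ẋ)=(1.117511, 2.604505)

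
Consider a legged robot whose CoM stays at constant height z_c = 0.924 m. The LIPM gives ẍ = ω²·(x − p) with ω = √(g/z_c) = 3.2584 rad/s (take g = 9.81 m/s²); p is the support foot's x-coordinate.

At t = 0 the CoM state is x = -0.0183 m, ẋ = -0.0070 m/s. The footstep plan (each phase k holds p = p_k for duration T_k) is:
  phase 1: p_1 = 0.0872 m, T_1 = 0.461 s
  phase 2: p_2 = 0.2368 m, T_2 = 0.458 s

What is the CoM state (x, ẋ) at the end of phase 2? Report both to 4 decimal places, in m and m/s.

phase 1: p=0.0872, T=0.461, ωT=1.502122, cosh=2.356934, sinh=2.134277; start (x,ẋ)=(-0.018300, -0.007000) → end (x,ẋ)=(-0.166042, -0.750180)
phase 2: p=0.2368, T=0.458, ωT=1.492347, cosh=2.336183, sinh=2.111339; start (x,ẋ)=(-0.166042, -0.750180) → end (x,ẋ)=(-1.190405, -4.523942)

x = -1.1904, ẋ = -4.5239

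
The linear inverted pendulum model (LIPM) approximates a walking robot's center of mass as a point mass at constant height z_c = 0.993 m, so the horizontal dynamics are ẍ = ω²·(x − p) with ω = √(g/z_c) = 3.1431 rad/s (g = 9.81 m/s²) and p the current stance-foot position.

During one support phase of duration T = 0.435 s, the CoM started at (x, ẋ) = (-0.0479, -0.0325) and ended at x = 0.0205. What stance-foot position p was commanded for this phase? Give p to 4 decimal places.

p = -0.1281

ωT = 3.1431·0.435 = 1.367249; cosh(ωT) = 2.089672, sinh(ωT) = 1.834865
x(T) = p + (x₀−p)·cosh(ωT) + (ẋ₀/ω)·sinh(ωT) ⇒ p·(1 − cosh) = x(T) − x₀·cosh − (ẋ₀/ω)·sinh
numerator   = 0.0205 − (-0.0479)·2.089672 − (-0.0325/3.1431)·1.834865 = 0.139568
denominator = 1 − 2.089672 = -1.089672
p = 0.139568 / -1.089672 = -0.1281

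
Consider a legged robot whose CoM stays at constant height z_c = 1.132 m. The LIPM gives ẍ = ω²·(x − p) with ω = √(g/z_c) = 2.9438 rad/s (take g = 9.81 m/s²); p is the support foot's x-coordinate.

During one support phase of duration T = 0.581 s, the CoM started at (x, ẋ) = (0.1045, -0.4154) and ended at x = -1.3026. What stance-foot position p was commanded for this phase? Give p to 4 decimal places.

p = 0.6593

ωT = 2.9438·0.581 = 1.710348; cosh(ωT) = 2.855844, sinh(ωT) = 2.675041
x(T) = p + (x₀−p)·cosh(ωT) + (ẋ₀/ω)·sinh(ωT) ⇒ p·(1 − cosh) = x(T) − x₀·cosh − (ẋ₀/ω)·sinh
numerator   = -1.3026 − (0.1045)·2.855844 − (-0.4154/2.9438)·2.675041 = -1.223560
denominator = 1 − 2.855844 = -1.855844
p = -1.223560 / -1.855844 = 0.6593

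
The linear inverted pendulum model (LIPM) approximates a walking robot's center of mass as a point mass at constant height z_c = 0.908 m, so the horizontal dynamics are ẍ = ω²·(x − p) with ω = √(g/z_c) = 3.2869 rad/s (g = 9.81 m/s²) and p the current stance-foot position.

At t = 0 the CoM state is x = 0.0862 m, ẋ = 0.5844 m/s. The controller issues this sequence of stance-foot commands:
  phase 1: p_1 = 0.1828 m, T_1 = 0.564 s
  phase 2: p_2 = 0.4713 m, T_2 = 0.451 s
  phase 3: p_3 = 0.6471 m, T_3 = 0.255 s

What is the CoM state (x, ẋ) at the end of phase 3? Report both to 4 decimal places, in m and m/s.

phase 1: p=0.1828, T=0.564, ωT=1.853812, cosh=3.270373, sinh=3.113734; start (x,ẋ)=(0.086200, 0.584400) → end (x,ẋ)=(0.420494, 0.922550)
phase 2: p=0.4713, T=0.451, ωT=1.482392, cosh=2.315280, sinh=2.088186; start (x,ẋ)=(0.420494, 0.922550) → end (x,ẋ)=(0.939770, 1.787244)
phase 3: p=0.6471, T=0.255, ωT=0.838160, cosh=1.372307, sinh=0.939801; start (x,ẋ)=(0.939770, 1.787244) → end (x,ẋ)=(1.559748, 3.356715)

x = 1.5597, ẋ = 3.3567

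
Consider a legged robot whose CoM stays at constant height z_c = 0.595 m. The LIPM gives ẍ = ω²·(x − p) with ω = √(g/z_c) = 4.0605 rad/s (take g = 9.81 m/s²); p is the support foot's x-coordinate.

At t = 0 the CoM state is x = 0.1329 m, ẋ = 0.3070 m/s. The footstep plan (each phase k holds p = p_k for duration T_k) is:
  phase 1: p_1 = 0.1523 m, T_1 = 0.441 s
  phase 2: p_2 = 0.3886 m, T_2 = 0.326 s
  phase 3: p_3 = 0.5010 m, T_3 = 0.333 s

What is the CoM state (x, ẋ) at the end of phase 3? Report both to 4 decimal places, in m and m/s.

phase 1: p=0.1523, T=0.441, ωT=1.790681, cosh=3.080188, sinh=2.913342; start (x,ẋ)=(0.132900, 0.307000) → end (x,ẋ)=(0.312812, 0.716123)
phase 2: p=0.3886, T=0.326, ωT=1.323723, cosh=2.011763, sinh=1.745621; start (x,ẋ)=(0.312812, 0.716123) → end (x,ẋ)=(0.543995, 0.903476)
phase 3: p=0.5010, T=0.333, ωT=1.352147, cosh=2.062199, sinh=1.803515; start (x,ẋ)=(0.543995, 0.903476) → end (x,ẋ)=(0.990954, 2.178011)

x = 0.9910, ẋ = 2.1780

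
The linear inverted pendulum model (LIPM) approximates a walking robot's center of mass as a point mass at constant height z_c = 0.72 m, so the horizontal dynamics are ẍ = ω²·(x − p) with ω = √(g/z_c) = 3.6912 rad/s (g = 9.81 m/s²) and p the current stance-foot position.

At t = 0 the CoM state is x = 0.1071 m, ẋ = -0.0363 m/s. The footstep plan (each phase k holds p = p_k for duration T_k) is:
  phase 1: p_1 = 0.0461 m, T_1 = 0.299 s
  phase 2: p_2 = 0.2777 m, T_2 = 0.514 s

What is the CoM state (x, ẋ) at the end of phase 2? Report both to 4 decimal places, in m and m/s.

phase 1: p=0.0461, T=0.299, ωT=1.103669, cosh=1.673430, sinh=1.341778; start (x,ẋ)=(0.107100, -0.036300) → end (x,ẋ)=(0.134984, 0.241374)
phase 2: p=0.2777, T=0.514, ωT=1.897277, cosh=3.408844, sinh=3.258868; start (x,ẋ)=(0.134984, 0.241374) → end (x,ẋ)=(0.004306, -0.893946)

x = 0.0043, ẋ = -0.8939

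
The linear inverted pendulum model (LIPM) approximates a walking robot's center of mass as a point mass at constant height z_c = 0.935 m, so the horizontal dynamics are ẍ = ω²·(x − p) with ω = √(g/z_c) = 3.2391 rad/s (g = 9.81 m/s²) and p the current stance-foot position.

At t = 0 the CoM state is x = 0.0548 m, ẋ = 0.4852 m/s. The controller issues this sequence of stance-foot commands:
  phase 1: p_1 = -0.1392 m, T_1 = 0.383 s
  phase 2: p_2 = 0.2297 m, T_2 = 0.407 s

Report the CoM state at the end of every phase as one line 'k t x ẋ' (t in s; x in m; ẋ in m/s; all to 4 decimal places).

phase 1: p=-0.1392, T=0.383, ωT=1.240575, cosh=1.873410, sinh=1.584192; start (x,ẋ)=(0.054800, 0.485200) → end (x,ẋ)=(0.461545, 1.904462)
phase 2: p=0.2297, T=0.407, ωT=1.318314, cosh=2.002350, sinh=1.734764; start (x,ẋ)=(0.461545, 1.904462) → end (x,ẋ)=(1.713907, 5.116154)

1 0.3830 0.4615 1.9045
2 0.7900 1.7139 5.1162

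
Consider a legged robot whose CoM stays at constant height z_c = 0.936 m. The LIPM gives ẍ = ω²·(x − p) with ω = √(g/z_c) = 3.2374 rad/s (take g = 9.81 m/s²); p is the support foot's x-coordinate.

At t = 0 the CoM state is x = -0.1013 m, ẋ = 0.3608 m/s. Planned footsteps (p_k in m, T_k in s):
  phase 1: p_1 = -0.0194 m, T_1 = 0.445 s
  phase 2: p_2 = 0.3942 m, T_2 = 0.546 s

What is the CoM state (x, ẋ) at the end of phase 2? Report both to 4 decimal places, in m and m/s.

phase 1: p=-0.0194, T=0.445, ωT=1.440643, cosh=2.230093, sinh=1.993318; start (x,ẋ)=(-0.101300, 0.360800) → end (x,ẋ)=(0.020106, 0.276103)
phase 2: p=0.3942, T=0.546, ωT=1.767620, cosh=3.013819, sinh=2.843080; start (x,ẋ)=(0.020106, 0.276103) → end (x,ẋ)=(-0.490780, -2.611111)

x = -0.4908, ẋ = -2.6111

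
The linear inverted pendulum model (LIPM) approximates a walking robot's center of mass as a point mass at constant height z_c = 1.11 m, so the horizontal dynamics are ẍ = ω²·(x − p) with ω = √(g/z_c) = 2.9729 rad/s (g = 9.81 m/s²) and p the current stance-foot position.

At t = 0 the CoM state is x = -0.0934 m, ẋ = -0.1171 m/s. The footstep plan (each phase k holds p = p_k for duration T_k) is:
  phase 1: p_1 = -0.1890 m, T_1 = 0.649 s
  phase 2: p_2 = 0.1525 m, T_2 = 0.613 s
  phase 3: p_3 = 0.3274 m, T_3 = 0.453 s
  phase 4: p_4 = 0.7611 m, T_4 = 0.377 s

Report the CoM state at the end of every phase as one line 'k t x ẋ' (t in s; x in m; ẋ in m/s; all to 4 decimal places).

1 0.6490 0.0143 0.5462
2 1.2620 0.2673 0.4961
3 1.7150 0.5032 0.6982
4 2.0920 0.6455 0.1340

phase 1: p=-0.1890, T=0.649, ωT=1.929412, cosh=3.515347, sinh=3.370114; start (x,ẋ)=(-0.093400, -0.117100) → end (x,ẋ)=(0.014321, 0.546170)
phase 2: p=0.1525, T=0.613, ωT=1.822388, cosh=3.174126, sinh=3.012487; start (x,ẋ)=(0.014321, 0.546170) → end (x,ẋ)=(0.267346, 0.496109)
phase 3: p=0.3274, T=0.453, ωT=1.346724, cosh=2.052450, sinh=1.792359; start (x,ẋ)=(0.267346, 0.496109) → end (x,ẋ)=(0.503247, 0.698244)
phase 4: p=0.7611, T=0.377, ωT=1.120783, cosh=1.696640, sinh=1.370616; start (x,ẋ)=(0.503247, 0.698244) → end (x,ẋ)=(0.645532, 0.133994)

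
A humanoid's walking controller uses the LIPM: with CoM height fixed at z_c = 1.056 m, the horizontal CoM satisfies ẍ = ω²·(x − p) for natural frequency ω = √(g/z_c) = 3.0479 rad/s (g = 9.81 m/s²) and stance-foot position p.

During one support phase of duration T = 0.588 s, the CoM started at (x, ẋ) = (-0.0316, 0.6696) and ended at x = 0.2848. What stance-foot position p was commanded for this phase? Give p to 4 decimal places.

ωT = 3.0479·0.588 = 1.792165; cosh(ωT) = 3.084517, sinh(ωT) = 2.917918
x(T) = p + (x₀−p)·cosh(ωT) + (ẋ₀/ω)·sinh(ωT) ⇒ p·(1 − cosh) = x(T) − x₀·cosh − (ẋ₀/ω)·sinh
numerator   = 0.2848 − (-0.0316)·3.084517 − (0.6696/3.0479)·2.917918 = -0.258773
denominator = 1 − 3.084517 = -2.084517
p = -0.258773 / -2.084517 = 0.1241

p = 0.1241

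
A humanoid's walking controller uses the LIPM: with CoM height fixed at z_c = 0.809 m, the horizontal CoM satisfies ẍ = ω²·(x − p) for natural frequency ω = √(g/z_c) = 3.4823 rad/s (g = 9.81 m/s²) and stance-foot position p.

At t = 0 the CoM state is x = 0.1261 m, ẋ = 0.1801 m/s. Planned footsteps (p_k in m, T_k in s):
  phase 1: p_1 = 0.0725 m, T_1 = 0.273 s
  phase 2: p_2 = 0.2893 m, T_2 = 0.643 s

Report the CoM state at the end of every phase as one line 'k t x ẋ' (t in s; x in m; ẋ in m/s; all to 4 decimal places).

1 0.2730 0.2091 0.4732
2 0.9160 0.5392 0.9504

phase 1: p=0.0725, T=0.273, ωT=0.950668, cosh=1.486960, sinh=1.100477; start (x,ẋ)=(0.126100, 0.180100) → end (x,ẋ)=(0.209116, 0.473207)
phase 2: p=0.2893, T=0.643, ωT=2.239119, cosh=4.745805, sinh=4.639253; start (x,ẋ)=(0.209116, 0.473207) → end (x,ẋ)=(0.539188, 0.950359)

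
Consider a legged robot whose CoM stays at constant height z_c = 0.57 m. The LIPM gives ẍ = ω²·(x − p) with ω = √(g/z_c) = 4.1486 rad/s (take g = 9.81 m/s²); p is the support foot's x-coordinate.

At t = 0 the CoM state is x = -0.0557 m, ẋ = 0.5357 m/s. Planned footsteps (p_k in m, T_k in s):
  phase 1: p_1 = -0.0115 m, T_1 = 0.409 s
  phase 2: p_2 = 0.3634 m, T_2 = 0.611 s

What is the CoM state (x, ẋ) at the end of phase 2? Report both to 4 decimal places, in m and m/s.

phase 1: p=-0.0115, T=0.409, ωT=1.696777, cosh=2.819804, sinh=2.636531; start (x,ẋ)=(-0.055700, 0.535700) → end (x,ẋ)=(0.204314, 1.027113)
phase 2: p=0.3634, T=0.611, ωT=2.534795, cosh=6.346559, sinh=6.267281; start (x,ẋ)=(0.204314, 1.027113) → end (x,ẋ)=(0.905412, 2.382339)

x = 0.9054, ẋ = 2.3823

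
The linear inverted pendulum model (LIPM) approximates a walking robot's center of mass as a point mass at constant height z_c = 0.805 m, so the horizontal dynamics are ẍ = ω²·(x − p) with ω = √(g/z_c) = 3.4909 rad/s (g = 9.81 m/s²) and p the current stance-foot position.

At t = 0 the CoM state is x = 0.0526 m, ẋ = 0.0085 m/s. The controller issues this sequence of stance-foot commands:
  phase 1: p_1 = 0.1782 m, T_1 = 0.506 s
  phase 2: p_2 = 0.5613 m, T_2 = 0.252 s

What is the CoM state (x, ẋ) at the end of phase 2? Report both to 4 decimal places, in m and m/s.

phase 1: p=0.1782, T=0.506, ωT=1.766395, cosh=3.010339, sinh=2.839391; start (x,ẋ)=(0.052600, 0.008500) → end (x,ẋ)=(-0.192985, -1.219363)
phase 2: p=0.5613, T=0.252, ωT=0.879707, cosh=1.412549, sinh=0.997644; start (x,ẋ)=(-0.192985, -1.219363) → end (x,ẋ)=(-0.852639, -4.349340)

x = -0.8526, ẋ = -4.3493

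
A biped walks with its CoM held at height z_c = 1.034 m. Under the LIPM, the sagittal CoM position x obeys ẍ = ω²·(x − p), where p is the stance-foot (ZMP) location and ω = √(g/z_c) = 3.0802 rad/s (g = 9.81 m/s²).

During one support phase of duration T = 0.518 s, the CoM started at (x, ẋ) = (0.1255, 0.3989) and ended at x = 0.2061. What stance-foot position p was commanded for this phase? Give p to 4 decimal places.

ωT = 3.0802·0.518 = 1.595544; cosh(ωT) = 2.566904, sinh(ωT) = 2.364105
x(T) = p + (x₀−p)·cosh(ωT) + (ẋ₀/ω)·sinh(ωT) ⇒ p·(1 − cosh) = x(T) − x₀·cosh − (ẋ₀/ω)·sinh
numerator   = 0.2061 − (0.1255)·2.566904 − (0.3989/3.0802)·2.364105 = -0.422209
denominator = 1 − 2.566904 = -1.566904
p = -0.422209 / -1.566904 = 0.2695

p = 0.2695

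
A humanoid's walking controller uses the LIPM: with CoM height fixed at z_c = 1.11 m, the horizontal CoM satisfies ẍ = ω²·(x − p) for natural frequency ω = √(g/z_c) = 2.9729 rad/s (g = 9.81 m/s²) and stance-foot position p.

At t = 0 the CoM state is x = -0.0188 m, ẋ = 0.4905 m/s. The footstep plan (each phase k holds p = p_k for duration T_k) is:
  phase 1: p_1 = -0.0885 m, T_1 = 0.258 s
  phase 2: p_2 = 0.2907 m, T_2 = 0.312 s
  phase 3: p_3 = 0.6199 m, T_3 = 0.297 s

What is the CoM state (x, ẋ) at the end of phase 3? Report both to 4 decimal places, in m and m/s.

phase 1: p=-0.0885, T=0.258, ωT=0.767008, cosh=1.308857, sinh=0.844457; start (x,ẋ)=(-0.018800, 0.490500) → end (x,ẋ)=(0.142055, 0.816975)
phase 2: p=0.2907, T=0.312, ωT=0.927545, cosh=1.461909, sinh=1.066385; start (x,ẋ)=(0.142055, 0.816975) → end (x,ẋ)=(0.366445, 0.723100)
phase 3: p=0.6199, T=0.297, ωT=0.882951, cosh=1.415793, sinh=1.002232; start (x,ẋ)=(0.366445, 0.723100) → end (x,ẋ)=(0.504833, 0.268580)

x = 0.5048, ẋ = 0.2686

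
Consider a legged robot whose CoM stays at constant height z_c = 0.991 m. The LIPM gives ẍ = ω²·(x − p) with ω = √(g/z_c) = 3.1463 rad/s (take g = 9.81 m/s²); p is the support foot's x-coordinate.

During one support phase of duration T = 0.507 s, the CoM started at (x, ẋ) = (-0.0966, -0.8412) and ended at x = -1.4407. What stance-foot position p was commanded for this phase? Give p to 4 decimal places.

p = 0.3582

ωT = 3.1463·0.507 = 1.595174; cosh(ωT) = 2.566030, sinh(ωT) = 2.363157
x(T) = p + (x₀−p)·cosh(ωT) + (ẋ₀/ω)·sinh(ωT) ⇒ p·(1 − cosh) = x(T) − x₀·cosh − (ẋ₀/ω)·sinh
numerator   = -1.4407 − (-0.0966)·2.566030 − (-0.8412/3.1463)·2.363157 = -0.561004
denominator = 1 − 2.566030 = -1.566030
p = -0.561004 / -1.566030 = 0.3582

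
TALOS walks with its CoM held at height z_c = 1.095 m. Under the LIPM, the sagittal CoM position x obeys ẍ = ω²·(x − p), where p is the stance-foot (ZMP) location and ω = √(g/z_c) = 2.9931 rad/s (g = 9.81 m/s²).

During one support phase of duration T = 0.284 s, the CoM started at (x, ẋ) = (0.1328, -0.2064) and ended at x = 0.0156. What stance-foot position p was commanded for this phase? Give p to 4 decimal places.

p = 0.2664

ωT = 2.9931·0.284 = 0.850040; cosh(ωT) = 1.383570, sinh(ωT) = 0.956172
x(T) = p + (x₀−p)·cosh(ωT) + (ẋ₀/ω)·sinh(ωT) ⇒ p·(1 − cosh) = x(T) − x₀·cosh − (ẋ₀/ω)·sinh
numerator   = 0.0156 − (0.1328)·1.383570 − (-0.2064/2.9931)·0.956172 = -0.102202
denominator = 1 − 1.383570 = -0.383570
p = -0.102202 / -0.383570 = 0.2664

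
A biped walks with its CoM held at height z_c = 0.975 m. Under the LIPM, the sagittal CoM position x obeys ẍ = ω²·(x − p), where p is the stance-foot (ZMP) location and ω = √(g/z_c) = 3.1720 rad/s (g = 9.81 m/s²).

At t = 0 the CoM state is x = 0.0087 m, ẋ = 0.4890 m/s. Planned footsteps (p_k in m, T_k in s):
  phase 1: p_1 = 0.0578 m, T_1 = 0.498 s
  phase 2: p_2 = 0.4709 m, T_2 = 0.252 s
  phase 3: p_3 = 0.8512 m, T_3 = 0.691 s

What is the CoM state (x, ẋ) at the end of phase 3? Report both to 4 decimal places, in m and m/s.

x = 0.0799, ẋ = -2.2393

phase 1: p=0.0578, T=0.498, ωT=1.579656, cosh=2.529666, sinh=2.323620; start (x,ẋ)=(0.008700, 0.489000) → end (x,ẋ)=(0.291806, 0.875114)
phase 2: p=0.4709, T=0.252, ωT=0.799344, cosh=1.336853, sinh=0.887229; start (x,ẋ)=(0.291806, 0.875114) → end (x,ẋ)=(0.476253, 0.665876)
phase 3: p=0.8512, T=0.691, ωT=2.191852, cosh=4.531743, sinh=4.420033; start (x,ẋ)=(0.476253, 0.665876) → end (x,ẋ)=(0.079902, -2.239313)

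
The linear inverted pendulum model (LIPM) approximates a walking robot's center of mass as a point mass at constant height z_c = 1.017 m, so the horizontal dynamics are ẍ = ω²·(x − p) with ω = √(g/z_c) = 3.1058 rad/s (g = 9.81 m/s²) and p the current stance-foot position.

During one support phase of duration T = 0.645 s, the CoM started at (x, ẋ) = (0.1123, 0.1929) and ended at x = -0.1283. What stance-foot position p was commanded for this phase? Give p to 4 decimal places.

p = 0.2805

ωT = 3.1058·0.645 = 2.003241; cosh(ωT) = 3.773970, sinh(ωT) = 3.639073
x(T) = p + (x₀−p)·cosh(ωT) + (ẋ₀/ω)·sinh(ωT) ⇒ p·(1 − cosh) = x(T) − x₀·cosh − (ẋ₀/ω)·sinh
numerator   = -0.1283 − (0.1123)·3.773970 − (0.1929/3.1058)·3.639073 = -0.778138
denominator = 1 − 3.773970 = -2.773970
p = -0.778138 / -2.773970 = 0.2805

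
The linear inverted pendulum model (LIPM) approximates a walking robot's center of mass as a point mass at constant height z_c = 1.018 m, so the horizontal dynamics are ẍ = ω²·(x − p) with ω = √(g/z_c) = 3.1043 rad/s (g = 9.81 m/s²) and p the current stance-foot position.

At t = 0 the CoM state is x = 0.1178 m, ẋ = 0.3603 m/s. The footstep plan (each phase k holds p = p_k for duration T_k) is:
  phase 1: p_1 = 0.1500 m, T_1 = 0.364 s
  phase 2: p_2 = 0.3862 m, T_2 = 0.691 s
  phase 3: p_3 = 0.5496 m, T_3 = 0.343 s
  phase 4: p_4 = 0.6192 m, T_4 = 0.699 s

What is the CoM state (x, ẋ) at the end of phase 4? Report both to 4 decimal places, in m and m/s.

phase 1: p=0.1500, T=0.364, ωT=1.129965, cosh=1.709297, sinh=1.386252; start (x,ẋ)=(0.117800, 0.360300) → end (x,ẋ)=(0.255856, 0.477292)
phase 2: p=0.3862, T=0.691, ωT=2.145071, cosh=4.329855, sinh=4.212795; start (x,ẋ)=(0.255856, 0.477292) → end (x,ẋ)=(0.469553, 0.361991)
phase 3: p=0.5496, T=0.343, ωT=1.064775, cosh=1.622496, sinh=1.277690; start (x,ẋ)=(0.469553, 0.361991) → end (x,ẋ)=(0.568716, 0.269838)
phase 4: p=0.6192, T=0.699, ωT=2.169906, cosh=4.435823, sinh=4.321635; start (x,ẋ)=(0.568716, 0.269838) → end (x,ẋ)=(0.770915, 0.519676)

x = 0.7709, ẋ = 0.5197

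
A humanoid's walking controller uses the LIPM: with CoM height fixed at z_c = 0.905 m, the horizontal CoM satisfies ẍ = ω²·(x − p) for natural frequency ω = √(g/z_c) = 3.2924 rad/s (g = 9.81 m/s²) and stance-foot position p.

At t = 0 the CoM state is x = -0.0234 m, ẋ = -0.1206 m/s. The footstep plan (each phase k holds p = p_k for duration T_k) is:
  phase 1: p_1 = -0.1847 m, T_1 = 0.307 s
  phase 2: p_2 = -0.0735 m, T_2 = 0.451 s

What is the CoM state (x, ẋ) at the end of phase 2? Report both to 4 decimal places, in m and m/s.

phase 1: p=-0.1847, T=0.307, ωT=1.010767, cosh=1.555823, sinh=1.191884; start (x,ẋ)=(-0.023400, -0.120600) → end (x,ẋ)=(0.022596, 0.445334)
phase 2: p=-0.0735, T=0.451, ωT=1.484872, cosh=2.320467, sinh=2.093935; start (x,ẋ)=(0.022596, 0.445334) → end (x,ẋ)=(0.432716, 1.695875)

x = 0.4327, ẋ = 1.6959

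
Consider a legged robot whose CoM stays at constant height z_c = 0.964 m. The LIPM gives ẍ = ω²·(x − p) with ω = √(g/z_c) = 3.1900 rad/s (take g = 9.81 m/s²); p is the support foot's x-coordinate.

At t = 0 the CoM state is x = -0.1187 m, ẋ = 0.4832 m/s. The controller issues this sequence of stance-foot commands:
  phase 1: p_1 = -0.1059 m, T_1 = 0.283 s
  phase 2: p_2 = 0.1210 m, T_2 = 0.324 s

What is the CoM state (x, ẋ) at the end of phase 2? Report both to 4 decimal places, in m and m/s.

x = 0.2306, ẋ = 0.6827

phase 1: p=-0.1059, T=0.283, ωT=0.902770, cosh=1.435935, sinh=1.030490; start (x,ẋ)=(-0.118700, 0.483200) → end (x,ẋ)=(0.031812, 0.651767)
phase 2: p=0.1210, T=0.324, ωT=1.033560, cosh=1.583397, sinh=1.227659; start (x,ẋ)=(0.031812, 0.651767) → end (x,ẋ)=(0.230610, 0.682724)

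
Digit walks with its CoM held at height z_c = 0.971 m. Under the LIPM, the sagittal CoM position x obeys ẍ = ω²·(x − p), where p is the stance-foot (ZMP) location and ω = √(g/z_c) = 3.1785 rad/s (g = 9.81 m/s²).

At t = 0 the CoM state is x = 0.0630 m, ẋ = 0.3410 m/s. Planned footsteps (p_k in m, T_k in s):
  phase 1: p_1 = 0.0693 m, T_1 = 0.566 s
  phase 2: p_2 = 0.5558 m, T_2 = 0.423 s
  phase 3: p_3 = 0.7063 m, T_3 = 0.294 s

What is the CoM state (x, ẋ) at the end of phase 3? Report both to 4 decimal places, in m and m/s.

x = 1.0640, ẋ = 1.4892

phase 1: p=0.0693, T=0.566, ωT=1.799031, cosh=3.104624, sinh=2.939165; start (x,ẋ)=(0.063000, 0.341000) → end (x,ẋ)=(0.365064, 0.999821)
phase 2: p=0.5558, T=0.423, ωT=1.344505, cosh=2.048479, sinh=1.787810; start (x,ẋ)=(0.365064, 0.999821) → end (x,ẋ)=(0.727451, 0.964246)
phase 3: p=0.7063, T=0.294, ωT=0.934479, cosh=1.469339, sinh=1.076548; start (x,ẋ)=(0.727451, 0.964246) → end (x,ẋ)=(1.063965, 1.489178)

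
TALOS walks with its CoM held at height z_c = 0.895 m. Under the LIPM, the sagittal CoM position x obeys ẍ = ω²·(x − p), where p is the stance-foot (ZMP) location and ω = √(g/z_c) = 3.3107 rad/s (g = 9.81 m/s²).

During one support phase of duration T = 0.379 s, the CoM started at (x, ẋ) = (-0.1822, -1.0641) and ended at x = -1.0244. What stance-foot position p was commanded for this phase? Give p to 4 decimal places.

p = 0.1799

ωT = 3.3107·0.379 = 1.254755; cosh(ωT) = 1.896063, sinh(ωT) = 1.610917
x(T) = p + (x₀−p)·cosh(ωT) + (ẋ₀/ω)·sinh(ωT) ⇒ p·(1 − cosh) = x(T) − x₀·cosh − (ẋ₀/ω)·sinh
numerator   = -1.0244 − (-0.1822)·1.896063 − (-1.0641/3.3107)·1.610917 = -0.161169
denominator = 1 − 1.896063 = -0.896063
p = -0.161169 / -0.896063 = 0.1799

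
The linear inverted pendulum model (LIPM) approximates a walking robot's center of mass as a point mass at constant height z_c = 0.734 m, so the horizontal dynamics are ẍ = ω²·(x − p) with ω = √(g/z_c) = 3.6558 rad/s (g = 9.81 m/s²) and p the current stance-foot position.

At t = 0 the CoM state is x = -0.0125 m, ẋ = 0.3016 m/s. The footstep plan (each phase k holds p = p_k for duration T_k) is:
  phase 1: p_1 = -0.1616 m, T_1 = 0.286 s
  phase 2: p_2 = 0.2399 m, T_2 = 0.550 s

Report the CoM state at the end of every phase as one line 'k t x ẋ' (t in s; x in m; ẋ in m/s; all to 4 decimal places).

1 0.2860 0.1796 1.1616
2 0.8360 1.1758 3.6064

phase 1: p=-0.1616, T=0.286, ωT=1.045559, cosh=1.598242, sinh=1.246746; start (x,ẋ)=(-0.012500, 0.301600) → end (x,ẋ)=(0.179553, 1.161606)
phase 2: p=0.2399, T=0.550, ωT=2.010690, cosh=3.801183, sinh=3.667286; start (x,ẋ)=(0.179553, 1.161606) → end (x,ẋ)=(1.175766, 3.606414)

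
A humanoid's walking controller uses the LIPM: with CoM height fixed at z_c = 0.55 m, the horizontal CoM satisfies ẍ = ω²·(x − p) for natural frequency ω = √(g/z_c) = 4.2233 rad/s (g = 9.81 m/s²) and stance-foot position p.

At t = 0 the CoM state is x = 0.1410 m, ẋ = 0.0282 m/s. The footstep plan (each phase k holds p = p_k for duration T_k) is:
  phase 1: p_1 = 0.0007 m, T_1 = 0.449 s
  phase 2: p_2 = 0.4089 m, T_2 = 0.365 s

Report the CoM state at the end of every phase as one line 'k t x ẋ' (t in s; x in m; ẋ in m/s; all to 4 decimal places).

phase 1: p=0.0007, T=0.449, ωT=1.896262, cosh=3.405538, sinh=3.255409; start (x,ẋ)=(0.141000, 0.028200) → end (x,ẋ)=(0.500234, 2.024961)
phase 2: p=0.4089, T=0.365, ωT=1.541505, cosh=2.442836, sinh=2.228777; start (x,ẋ)=(0.500234, 2.024961) → end (x,ẋ)=(1.700654, 5.806356)

1 0.4490 0.5002 2.0250
2 0.8140 1.7007 5.8064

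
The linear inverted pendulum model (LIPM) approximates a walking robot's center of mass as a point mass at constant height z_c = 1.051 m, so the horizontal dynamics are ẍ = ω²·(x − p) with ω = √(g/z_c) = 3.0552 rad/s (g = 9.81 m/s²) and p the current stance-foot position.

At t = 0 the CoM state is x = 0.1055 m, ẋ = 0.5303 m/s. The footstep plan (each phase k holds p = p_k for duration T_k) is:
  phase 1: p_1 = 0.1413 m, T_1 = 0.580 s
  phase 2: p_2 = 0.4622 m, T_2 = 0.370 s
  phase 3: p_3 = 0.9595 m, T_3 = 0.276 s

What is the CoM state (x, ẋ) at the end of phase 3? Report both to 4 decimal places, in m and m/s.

phase 1: p=0.1413, T=0.580, ωT=1.772016, cosh=3.026345, sinh=2.856355; start (x,ẋ)=(0.105500, 0.530300) → end (x,ẋ)=(0.528743, 1.292454)
phase 2: p=0.4622, T=0.370, ωT=1.130424, cosh=1.709933, sinh=1.387037; start (x,ẋ)=(0.528743, 1.292454) → end (x,ẋ)=(1.162747, 2.491996)
phase 3: p=0.9595, T=0.276, ωT=0.843235, cosh=1.377095, sinh=0.946778; start (x,ẋ)=(1.162747, 2.491996) → end (x,ẋ)=(2.011638, 4.019627)

x = 2.0116, ẋ = 4.0196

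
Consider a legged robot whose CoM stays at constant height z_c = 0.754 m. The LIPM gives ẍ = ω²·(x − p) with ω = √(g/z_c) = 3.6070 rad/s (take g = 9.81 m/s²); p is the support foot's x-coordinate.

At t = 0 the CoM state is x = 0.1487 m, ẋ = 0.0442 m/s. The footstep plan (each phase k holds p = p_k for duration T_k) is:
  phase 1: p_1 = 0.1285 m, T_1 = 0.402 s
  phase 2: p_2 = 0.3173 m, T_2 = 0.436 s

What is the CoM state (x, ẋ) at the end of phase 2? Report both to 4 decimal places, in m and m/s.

x = 0.1764, ẋ = -0.3685

phase 1: p=0.1285, T=0.402, ωT=1.450014, cosh=2.248871, sinh=2.014304; start (x,ẋ)=(0.148700, 0.044200) → end (x,ẋ)=(0.198610, 0.246165)
phase 2: p=0.3173, T=0.436, ωT=1.572652, cosh=2.513453, sinh=2.305959; start (x,ẋ)=(0.198610, 0.246165) → end (x,ẋ)=(0.176353, -0.368488)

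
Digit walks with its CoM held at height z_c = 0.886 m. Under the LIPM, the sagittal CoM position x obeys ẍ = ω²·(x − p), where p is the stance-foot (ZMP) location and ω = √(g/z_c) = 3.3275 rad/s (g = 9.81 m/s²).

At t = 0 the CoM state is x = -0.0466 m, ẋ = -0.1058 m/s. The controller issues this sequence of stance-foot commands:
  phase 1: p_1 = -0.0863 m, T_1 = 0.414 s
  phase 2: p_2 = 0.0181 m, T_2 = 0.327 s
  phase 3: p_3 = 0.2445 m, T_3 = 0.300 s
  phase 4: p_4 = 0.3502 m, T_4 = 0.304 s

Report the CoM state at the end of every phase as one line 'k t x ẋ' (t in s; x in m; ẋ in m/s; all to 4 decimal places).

phase 1: p=-0.0863, T=0.414, ωT=1.377585, cosh=2.108750, sinh=1.856563; start (x,ẋ)=(-0.046600, -0.105800) → end (x,ẋ)=(-0.061613, 0.022149)
phase 2: p=0.0181, T=0.327, ωT=1.088093, cosh=1.652732, sinh=1.315874; start (x,ẋ)=(-0.061613, 0.022149) → end (x,ẋ)=(-0.104886, -0.312423)
phase 3: p=0.2445, T=0.300, ωT=0.998250, cosh=1.541026, sinh=1.172503; start (x,ẋ)=(-0.104886, -0.312423) → end (x,ẋ)=(-0.404000, -1.844580)
phase 4: p=0.3502, T=0.304, ωT=1.011560, cosh=1.556769, sinh=1.193118; start (x,ẋ)=(-0.404000, -1.844580) → end (x,ẋ)=(-1.485313, -5.865836)

1 0.4140 -0.0616 0.0221
2 0.7410 -0.1049 -0.3124
3 1.0410 -0.4040 -1.8446
4 1.3450 -1.4853 -5.8658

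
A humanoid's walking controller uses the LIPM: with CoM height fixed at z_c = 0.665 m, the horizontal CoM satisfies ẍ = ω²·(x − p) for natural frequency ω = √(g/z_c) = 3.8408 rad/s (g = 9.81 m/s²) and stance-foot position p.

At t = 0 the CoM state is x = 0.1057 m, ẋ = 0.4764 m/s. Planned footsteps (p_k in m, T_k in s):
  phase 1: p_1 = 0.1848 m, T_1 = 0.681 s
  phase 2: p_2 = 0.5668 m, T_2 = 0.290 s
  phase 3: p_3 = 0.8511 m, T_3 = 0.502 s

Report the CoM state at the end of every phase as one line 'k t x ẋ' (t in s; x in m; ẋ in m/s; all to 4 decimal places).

1 0.6810 0.4846 1.2086
2 0.9710 0.8558 1.6103
3 1.4730 2.2786 5.7142

phase 1: p=0.1848, T=0.681, ωT=2.615585, cosh=6.874168, sinh=6.801043; start (x,ẋ)=(0.105700, 0.476400) → end (x,ẋ)=(0.484632, 1.208647)
phase 2: p=0.5668, T=0.290, ωT=1.113832, cosh=1.687153, sinh=1.358855; start (x,ẋ)=(0.484632, 1.208647) → end (x,ẋ)=(0.855783, 1.610331)
phase 3: p=0.8511, T=0.502, ωT=1.928082, cosh=3.510866, sinh=3.365440; start (x,ẋ)=(0.855783, 1.610331) → end (x,ẋ)=(2.278568, 5.714190)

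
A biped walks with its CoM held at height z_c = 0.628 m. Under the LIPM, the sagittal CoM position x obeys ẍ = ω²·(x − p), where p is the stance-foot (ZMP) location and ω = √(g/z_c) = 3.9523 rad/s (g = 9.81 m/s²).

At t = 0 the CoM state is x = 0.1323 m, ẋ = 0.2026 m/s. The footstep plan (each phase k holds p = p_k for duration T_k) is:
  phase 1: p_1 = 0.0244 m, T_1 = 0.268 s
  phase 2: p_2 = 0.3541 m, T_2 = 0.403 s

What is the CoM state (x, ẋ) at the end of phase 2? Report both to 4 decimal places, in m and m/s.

phase 1: p=0.0244, T=0.268, ωT=1.059216, cosh=1.615419, sinh=1.268691; start (x,ẋ)=(0.132300, 0.202600) → end (x,ẋ)=(0.263738, 0.868321)
phase 2: p=0.3541, T=0.403, ωT=1.592777, cosh=2.560373, sinh=2.357012; start (x,ẋ)=(0.263738, 0.868321) → end (x,ẋ)=(0.640577, 1.381452)

x = 0.6406, ẋ = 1.3815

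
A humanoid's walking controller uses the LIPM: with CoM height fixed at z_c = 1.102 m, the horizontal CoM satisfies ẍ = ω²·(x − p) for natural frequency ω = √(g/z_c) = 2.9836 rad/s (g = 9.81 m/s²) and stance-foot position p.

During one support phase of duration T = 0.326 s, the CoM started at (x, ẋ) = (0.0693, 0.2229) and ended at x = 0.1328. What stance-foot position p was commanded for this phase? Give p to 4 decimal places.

p = 0.1107

ωT = 2.9836·0.326 = 0.972654; cosh(ωT) = 1.511516, sinh(ωT) = 1.133438
x(T) = p + (x₀−p)·cosh(ωT) + (ẋ₀/ω)·sinh(ωT) ⇒ p·(1 − cosh) = x(T) − x₀·cosh − (ẋ₀/ω)·sinh
numerator   = 0.1328 − (0.0693)·1.511516 − (0.2229/2.9836)·1.133438 = -0.056625
denominator = 1 − 1.511516 = -0.511516
p = -0.056625 / -0.511516 = 0.1107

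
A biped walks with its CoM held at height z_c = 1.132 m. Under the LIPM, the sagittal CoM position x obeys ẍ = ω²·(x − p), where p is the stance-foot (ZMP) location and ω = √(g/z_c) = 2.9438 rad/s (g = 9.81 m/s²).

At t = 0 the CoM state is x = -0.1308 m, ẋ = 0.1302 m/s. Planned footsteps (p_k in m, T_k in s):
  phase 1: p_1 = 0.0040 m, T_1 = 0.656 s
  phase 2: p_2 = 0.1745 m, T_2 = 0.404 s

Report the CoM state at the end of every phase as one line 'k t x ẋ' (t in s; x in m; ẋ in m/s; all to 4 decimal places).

1 0.6560 -0.3213 -0.8813
2 1.0600 -1.1614 -3.7566

phase 1: p=0.0040, T=0.656, ωT=1.931133, cosh=3.521151, sinh=3.376168; start (x,ẋ)=(-0.130800, 0.130200) → end (x,ẋ)=(-0.321328, -0.881291)
phase 2: p=0.1745, T=0.404, ωT=1.189295, cosh=1.794601, sinh=1.490165; start (x,ẋ)=(-0.321328, -0.881291) → end (x,ẋ)=(-1.161427, -3.756639)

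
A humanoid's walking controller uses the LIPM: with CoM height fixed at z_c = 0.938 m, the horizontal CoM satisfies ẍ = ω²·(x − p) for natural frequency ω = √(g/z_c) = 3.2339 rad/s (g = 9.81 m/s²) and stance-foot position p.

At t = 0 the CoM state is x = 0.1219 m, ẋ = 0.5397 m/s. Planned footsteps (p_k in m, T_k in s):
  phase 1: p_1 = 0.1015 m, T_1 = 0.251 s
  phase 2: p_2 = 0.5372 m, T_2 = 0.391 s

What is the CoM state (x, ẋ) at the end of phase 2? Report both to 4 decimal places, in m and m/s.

x = 0.4418, ẋ = 0.1486

phase 1: p=0.1015, T=0.251, ωT=0.811709, cosh=1.347926, sinh=0.903827; start (x,ẋ)=(0.121900, 0.539700) → end (x,ẋ)=(0.279836, 0.787102)
phase 2: p=0.5372, T=0.391, ωT=1.264455, cosh=1.911778, sinh=1.629384; start (x,ẋ)=(0.279836, 0.787102) → end (x,ẋ)=(0.441755, 0.148644)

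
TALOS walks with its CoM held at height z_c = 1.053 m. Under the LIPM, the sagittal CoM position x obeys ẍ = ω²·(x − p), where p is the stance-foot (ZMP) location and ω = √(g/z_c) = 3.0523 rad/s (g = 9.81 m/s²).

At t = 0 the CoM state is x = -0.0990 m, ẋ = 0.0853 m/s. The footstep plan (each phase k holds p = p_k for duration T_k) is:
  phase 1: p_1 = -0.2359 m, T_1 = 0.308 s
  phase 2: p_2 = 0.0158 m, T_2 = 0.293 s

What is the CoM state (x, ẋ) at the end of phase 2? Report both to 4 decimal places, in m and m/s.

x = 0.1814, ẋ = 0.7663

phase 1: p=-0.2359, T=0.308, ωT=0.940108, cosh=1.475422, sinh=1.084837; start (x,ẋ)=(-0.099000, 0.085300) → end (x,ẋ)=(-0.003598, 0.579163)
phase 2: p=0.0158, T=0.293, ωT=0.894324, cosh=1.427283, sinh=1.018399; start (x,ẋ)=(-0.003598, 0.579163) → end (x,ẋ)=(0.181352, 0.766333)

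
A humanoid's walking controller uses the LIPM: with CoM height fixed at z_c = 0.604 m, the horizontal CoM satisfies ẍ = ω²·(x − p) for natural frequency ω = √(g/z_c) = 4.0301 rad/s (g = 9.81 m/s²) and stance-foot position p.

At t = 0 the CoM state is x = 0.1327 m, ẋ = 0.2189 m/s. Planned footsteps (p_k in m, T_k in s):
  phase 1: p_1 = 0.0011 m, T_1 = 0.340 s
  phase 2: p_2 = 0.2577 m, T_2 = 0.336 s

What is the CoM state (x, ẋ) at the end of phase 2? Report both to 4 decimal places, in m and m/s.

phase 1: p=0.0011, T=0.340, ωT=1.370234, cosh=2.095160, sinh=1.841112; start (x,ẋ)=(0.132700, 0.218900) → end (x,ẋ)=(0.376825, 1.435085)
phase 2: p=0.2577, T=0.336, ωT=1.354114, cosh=2.065751, sinh=1.807575; start (x,ẋ)=(0.376825, 1.435085) → end (x,ẋ)=(1.147446, 3.832321)

x = 1.1474, ẋ = 3.8323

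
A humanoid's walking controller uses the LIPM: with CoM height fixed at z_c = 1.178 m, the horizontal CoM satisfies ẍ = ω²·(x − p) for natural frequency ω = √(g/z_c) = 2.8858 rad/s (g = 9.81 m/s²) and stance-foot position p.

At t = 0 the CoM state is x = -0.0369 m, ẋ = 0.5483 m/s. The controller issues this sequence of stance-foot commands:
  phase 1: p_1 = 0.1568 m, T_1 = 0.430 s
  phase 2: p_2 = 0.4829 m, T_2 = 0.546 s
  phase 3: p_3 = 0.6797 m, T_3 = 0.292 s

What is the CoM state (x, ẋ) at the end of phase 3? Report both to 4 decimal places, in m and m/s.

x = -1.5130, ẋ = -5.9709

phase 1: p=0.1568, T=0.430, ωT=1.240894, cosh=1.873915, sinh=1.584789; start (x,ẋ)=(-0.036900, 0.548300) → end (x,ẋ)=(0.094932, 0.141603)
phase 2: p=0.4829, T=0.546, ωT=1.575647, cosh=2.520370, sinh=2.313497; start (x,ẋ)=(0.094932, 0.141603) → end (x,ẋ)=(-0.381404, -2.233298)
phase 3: p=0.6797, T=0.292, ωT=0.842654, cosh=1.376544, sinh=0.945978; start (x,ẋ)=(-0.381404, -2.233298) → end (x,ẋ)=(-1.513041, -5.970942)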